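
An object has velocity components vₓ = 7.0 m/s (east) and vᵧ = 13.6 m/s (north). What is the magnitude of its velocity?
|v| = √(vₓ² + vᵧ²) = √(7.0² + 13.6²) = √(233.96) = 15.3 m/s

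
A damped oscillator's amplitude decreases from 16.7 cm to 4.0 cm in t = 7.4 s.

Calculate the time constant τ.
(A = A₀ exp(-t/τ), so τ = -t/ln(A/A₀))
A/A₀ = 4.0/16.7 = 0.2395; ln(A/A₀) = -1.429
τ = −t/ln(A/A₀) = −7.4/-1.429 = 5.178 s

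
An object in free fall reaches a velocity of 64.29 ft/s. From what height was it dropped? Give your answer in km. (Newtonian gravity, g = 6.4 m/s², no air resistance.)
h = v²/(2g) (with unit conversion) = 0.03 km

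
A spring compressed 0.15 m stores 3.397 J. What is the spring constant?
PE = ½kx² → k = 2PE/x² = 2×3.397/0.15² = 302.0 N/m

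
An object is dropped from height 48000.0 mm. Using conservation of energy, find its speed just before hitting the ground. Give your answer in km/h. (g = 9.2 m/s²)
mgh = ½mv² → v = √(2gh) = √(2×9.2×48) = 29.72 m/s = 107.0 km/h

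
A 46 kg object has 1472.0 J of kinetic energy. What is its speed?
KE = ½mv² → v = √(2KE/m) = √(2×1472.0/46) = 8.0 m/s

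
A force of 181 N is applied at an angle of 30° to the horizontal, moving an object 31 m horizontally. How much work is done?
W = Fd cosθ = 181×31×cos(30°) = 4859.3 J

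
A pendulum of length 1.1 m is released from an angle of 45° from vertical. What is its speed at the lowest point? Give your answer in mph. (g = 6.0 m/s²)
h = L(1 − cosθ) = 1.1×(1 − cos45°) = 0.3222 m
v = √(2gh) = √(2×6.0×0.3222) = 1.966 m/s = 4.398 mph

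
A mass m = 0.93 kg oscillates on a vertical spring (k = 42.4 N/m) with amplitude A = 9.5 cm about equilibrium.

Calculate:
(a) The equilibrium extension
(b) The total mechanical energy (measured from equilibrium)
x_eq = mg/k = 0.93×9.81/42.4 = 0.2152 m = 21.52 cm
E = ½kA² = ½×42.4×(0.095)² = 0.1913 J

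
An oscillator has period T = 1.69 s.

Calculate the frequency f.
f = 1/T = 1/1.69 = 0.5917 Hz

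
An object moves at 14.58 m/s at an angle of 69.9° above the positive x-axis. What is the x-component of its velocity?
vₓ = v cos(θ) = 14.58 × cos(69.9°) = 5.01 m/s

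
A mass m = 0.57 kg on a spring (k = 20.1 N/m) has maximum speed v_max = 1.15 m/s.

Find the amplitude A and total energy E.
½mv²_max = ½kA² → A = v_max√(m/k) = 1.15×√(0.57/20.1) = 0.1937 m = 19.37 cm
E = ½mv²_max = ½×0.57×1.15² = 0.3769 J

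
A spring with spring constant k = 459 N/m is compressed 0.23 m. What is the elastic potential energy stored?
PE = ½kx² = ½×459×0.23² = 12.14 J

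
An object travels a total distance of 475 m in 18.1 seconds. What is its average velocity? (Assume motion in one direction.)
v_avg = Δd / Δt = 475 / 18.1 = 26.24 m/s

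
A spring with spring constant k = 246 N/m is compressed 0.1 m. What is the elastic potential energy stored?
PE = ½kx² = ½×246×0.1² = 1.23 J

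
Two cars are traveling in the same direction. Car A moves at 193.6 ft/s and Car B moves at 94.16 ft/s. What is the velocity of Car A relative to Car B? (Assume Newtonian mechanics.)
v_rel = v_A - v_B = 193.6 - 94.16 = 99.44 ft/s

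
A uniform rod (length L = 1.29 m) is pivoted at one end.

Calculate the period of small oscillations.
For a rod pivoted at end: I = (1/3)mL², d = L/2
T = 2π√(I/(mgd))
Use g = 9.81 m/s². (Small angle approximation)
I/m = (1/3)L² = 0.5547 m²; d = L/2 = 0.645 m
T = 2π√(I/(mgd)) = 2π√(0.5547/(9.81×0.645)) = 1.86 s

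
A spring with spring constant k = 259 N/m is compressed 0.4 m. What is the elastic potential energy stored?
PE = ½kx² = ½×259×0.4² = 20.72 J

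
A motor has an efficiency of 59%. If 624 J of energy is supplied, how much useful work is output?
W_out = η × W_in = 0.59 × 624 = 368.16 J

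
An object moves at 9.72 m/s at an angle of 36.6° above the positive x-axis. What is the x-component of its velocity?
vₓ = v cos(θ) = 9.72 × cos(36.6°) = 7.8 m/s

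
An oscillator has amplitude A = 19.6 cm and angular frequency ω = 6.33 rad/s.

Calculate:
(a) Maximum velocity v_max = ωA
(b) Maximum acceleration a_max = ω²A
v_max = ωA = 6.33×0.196 = 1.241 m/s
a_max = ω²A = 6.33²×0.196 = 7.854 m/s²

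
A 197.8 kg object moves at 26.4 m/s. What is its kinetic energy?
KE = ½mv² = ½×197.8×26.4² = 68929.34 J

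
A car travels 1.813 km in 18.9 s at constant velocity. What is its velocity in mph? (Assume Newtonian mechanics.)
v = d/t (with unit conversion) = 214.6 mph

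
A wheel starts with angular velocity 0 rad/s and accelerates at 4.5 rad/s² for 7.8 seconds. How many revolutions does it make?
θ = ω₀t + ½αt² = 0×7.8 + ½×4.5×7.8² = 136.89 rad
Revolutions = θ/(2π) = 136.89/(2π) = 21.79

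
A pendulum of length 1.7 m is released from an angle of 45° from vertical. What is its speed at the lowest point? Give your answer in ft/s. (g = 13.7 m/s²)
h = L(1 − cosθ) = 1.7×(1 − cos45°) = 0.4979 m
v = √(2gh) = √(2×13.7×0.4979) = 3.694 m/s = 12.12 ft/s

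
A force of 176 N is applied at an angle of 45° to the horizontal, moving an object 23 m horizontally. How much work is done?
W = Fd cosθ = 176×23×cos(45°) = 2862.4 J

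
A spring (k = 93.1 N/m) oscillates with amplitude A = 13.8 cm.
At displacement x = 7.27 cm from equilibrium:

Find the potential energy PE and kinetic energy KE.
E_total = ½kA² = ½×93.1×(0.138)² = 0.8865 J
PE = ½kx² = ½×93.1×(0.0727)² = 0.246 J
KE = E_total − PE = 0.6405 J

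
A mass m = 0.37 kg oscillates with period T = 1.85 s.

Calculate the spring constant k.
T = 2π√(m/k) → k = m(2π/T)² = 0.37×(2π/1.85)² = 4.268 N/m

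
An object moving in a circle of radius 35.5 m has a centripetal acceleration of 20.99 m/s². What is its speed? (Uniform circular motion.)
v = √(a_c × r) = √(20.99 × 35.5) = 27.3 m/s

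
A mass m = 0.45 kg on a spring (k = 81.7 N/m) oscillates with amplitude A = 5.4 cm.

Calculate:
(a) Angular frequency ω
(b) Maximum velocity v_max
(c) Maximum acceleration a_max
ω = √(k/m) = √(81.7/0.45) = 13.47 rad/s
v_max = ωA = 13.47×0.054 = 0.7276 m/s
a_max = ω²A = 13.47²×0.054 = 9.804 m/s²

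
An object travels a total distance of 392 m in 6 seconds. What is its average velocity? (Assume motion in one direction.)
v_avg = Δd / Δt = 392 / 6 = 65.33 m/s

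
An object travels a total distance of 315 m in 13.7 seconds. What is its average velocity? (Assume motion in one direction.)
v_avg = Δd / Δt = 315 / 13.7 = 22.99 m/s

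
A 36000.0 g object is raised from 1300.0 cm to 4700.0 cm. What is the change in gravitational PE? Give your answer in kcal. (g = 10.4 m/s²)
ΔPE = mg(h₂ − h₁) = 36 kg × 10.4 m/s² × (47 − 13) m = 1.273e+04 J = 3.042 kcal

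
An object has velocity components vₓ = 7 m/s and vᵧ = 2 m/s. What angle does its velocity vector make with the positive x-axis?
θ = arctan(vᵧ/vₓ) = arctan(2/7) = 15.95°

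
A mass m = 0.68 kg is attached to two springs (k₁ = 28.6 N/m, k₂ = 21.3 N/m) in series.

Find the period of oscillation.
k_eq = k₁k₂/(k₁+k₂) = 12.21 N/m
T = 2π√(m/k_eq) = 2π√(0.68/12.21) = 1.483 s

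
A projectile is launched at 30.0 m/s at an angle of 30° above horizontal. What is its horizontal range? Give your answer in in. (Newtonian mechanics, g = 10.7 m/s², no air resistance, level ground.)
R = v₀² sin(2θ) / g (with unit conversion) = 2868.0 in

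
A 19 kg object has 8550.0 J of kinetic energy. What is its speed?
KE = ½mv² → v = √(2KE/m) = √(2×8550.0/19) = 30.0 m/s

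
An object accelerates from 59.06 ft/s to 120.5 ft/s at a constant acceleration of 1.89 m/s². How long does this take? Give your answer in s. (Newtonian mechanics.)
t = (v - v₀)/a (with unit conversion) = 9.908 s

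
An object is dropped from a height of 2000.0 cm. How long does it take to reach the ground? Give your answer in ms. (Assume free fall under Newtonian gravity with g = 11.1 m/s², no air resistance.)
t = √(2h/g) (with unit conversion) = 1898.0 ms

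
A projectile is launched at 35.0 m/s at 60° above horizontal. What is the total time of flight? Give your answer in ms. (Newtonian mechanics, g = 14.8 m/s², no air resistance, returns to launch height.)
T = 2v₀sin(θ)/g (with unit conversion) = 4096.0 ms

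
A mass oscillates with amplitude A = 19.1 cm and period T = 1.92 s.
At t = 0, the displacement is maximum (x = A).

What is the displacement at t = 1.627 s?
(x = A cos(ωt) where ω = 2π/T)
ω = 2π/T = 2π/1.92 = 3.272 rad/s
x = A cos(ωt) = 19.1×cos(3.272×1.627) = 10.97 cm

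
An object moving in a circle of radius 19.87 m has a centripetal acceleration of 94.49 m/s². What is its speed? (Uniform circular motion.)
v = √(a_c × r) = √(94.49 × 19.87) = 43.33 m/s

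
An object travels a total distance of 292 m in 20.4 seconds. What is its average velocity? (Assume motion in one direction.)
v_avg = Δd / Δt = 292 / 20.4 = 14.31 m/s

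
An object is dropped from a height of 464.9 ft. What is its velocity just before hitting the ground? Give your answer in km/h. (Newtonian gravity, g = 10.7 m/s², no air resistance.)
v = √(2gh) (with unit conversion) = 198.2 km/h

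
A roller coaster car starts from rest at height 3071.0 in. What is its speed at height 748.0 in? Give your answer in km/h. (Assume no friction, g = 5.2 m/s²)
mgh₁ = ½mv₂² + mgh₂ → v₂ = √(2g(h₁−h₂)) = √(2×5.2×(78−19)) = 24.77 m/s = 89.18 km/h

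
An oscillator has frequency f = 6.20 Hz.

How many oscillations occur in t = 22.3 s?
n = f×t = 6.2×22.3 = 138.3 oscillations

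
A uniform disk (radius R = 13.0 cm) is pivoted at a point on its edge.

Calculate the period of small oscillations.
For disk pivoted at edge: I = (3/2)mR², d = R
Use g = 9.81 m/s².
I/m = (3/2)R² = 0.02535 m²; d = R = 0.13 m
T = 2π√((3/2)R²/(gR)) = 2π√(3R/(2g)) = 0.8859 s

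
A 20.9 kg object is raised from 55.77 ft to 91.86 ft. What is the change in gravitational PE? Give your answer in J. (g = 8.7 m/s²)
ΔPE = mg(h₂ − h₁) = 20.9 kg × 8.7 m/s² × (28 − 17) m = 2000 J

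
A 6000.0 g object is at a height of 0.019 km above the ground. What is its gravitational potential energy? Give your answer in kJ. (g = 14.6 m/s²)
PE = mgh = 6 kg × 14.6 m/s² × 19 m = 1664 J = 1.664 kJ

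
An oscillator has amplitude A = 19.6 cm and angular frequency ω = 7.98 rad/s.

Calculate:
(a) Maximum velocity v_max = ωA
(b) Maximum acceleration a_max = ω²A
v_max = ωA = 7.98×0.196 = 1.564 m/s
a_max = ω²A = 7.98²×0.196 = 12.48 m/s²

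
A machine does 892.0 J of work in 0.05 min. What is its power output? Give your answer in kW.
P = W/t = 892 J / 3 s = 297.3 W = 0.2973 kW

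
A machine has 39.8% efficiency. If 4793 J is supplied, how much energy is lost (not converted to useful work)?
W_out = η × W_in = 0.398×4793 = 1907.6 J
W_lost = W_in − W_out = 4793 − 1907.6 = 2885.4 J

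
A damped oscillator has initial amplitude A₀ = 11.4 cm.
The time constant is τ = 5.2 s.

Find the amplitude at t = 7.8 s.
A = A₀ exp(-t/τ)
A = A₀ exp(−t/τ) = 11.4×exp(−7.8/5.2) = 2.544 cm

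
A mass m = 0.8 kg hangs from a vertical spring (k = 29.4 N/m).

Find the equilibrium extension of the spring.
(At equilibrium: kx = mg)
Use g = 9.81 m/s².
x_eq = mg/k = 0.8×9.81/29.4 = 0.2669 m = 26.69 cm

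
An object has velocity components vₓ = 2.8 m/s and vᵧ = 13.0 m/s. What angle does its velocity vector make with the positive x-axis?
θ = arctan(vᵧ/vₓ) = arctan(13.0/2.8) = 77.85°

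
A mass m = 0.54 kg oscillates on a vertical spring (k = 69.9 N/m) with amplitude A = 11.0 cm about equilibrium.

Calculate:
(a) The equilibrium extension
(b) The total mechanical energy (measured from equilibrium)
x_eq = mg/k = 0.54×9.81/69.9 = 0.07579 m = 7.579 cm
E = ½kA² = ½×69.9×(0.11)² = 0.4229 J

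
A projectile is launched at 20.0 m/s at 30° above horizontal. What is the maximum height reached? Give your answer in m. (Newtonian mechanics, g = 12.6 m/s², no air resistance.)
H = v₀²sin²(θ)/(2g) = 3.968 m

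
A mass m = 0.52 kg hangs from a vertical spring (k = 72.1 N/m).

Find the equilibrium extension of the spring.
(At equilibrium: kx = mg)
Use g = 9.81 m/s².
x_eq = mg/k = 0.52×9.81/72.1 = 0.07075 m = 7.075 cm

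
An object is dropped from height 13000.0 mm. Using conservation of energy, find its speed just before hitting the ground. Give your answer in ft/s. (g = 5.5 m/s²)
mgh = ½mv² → v = √(2gh) = √(2×5.5×13) = 11.96 m/s = 39.23 ft/s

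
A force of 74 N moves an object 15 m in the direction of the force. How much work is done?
W = Fd = 74×15 = 1110.0 J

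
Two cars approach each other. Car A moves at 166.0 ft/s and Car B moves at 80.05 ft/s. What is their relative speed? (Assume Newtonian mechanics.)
v_rel = v_A + v_B = 166.0 + 80.05 = 246.0 ft/s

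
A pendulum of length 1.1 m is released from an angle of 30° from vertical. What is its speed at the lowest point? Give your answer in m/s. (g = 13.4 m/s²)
h = L(1 − cosθ) = 1.1×(1 − cos30°) = 0.1474 m
v = √(2gh) = √(2×13.4×0.1474) = 1.987 m/s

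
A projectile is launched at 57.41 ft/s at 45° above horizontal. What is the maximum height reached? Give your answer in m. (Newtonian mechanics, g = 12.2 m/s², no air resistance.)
H = v₀²sin²(θ)/(2g) (with unit conversion) = 6.275 m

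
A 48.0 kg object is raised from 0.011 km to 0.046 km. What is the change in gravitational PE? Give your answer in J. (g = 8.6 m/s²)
ΔPE = mg(h₂ − h₁) = 48 kg × 8.6 m/s² × (46 − 11) m = 1.445e+04 J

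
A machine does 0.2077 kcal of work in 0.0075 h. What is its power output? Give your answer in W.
P = W/t = 869 J / 27 s = 32.19 W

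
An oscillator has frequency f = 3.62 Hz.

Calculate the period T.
T = 1/f = 1/3.62 = 0.2762 s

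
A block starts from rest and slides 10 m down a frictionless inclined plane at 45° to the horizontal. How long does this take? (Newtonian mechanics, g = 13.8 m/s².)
a = g sin(θ) = 13.8 × sin(45°) = 9.76 m/s²
t = √(2d/a) = √(2 × 10 / 9.76) = 1.43 s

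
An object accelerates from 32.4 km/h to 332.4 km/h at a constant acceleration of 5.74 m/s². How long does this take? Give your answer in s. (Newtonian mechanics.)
t = (v - v₀)/a (with unit conversion) = 14.52 s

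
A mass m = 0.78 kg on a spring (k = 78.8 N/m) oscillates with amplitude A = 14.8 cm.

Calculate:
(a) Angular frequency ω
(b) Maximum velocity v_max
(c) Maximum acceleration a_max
ω = √(k/m) = √(78.8/0.78) = 10.05 rad/s
v_max = ωA = 10.05×0.148 = 1.488 m/s
a_max = ω²A = 10.05²×0.148 = 14.95 m/s²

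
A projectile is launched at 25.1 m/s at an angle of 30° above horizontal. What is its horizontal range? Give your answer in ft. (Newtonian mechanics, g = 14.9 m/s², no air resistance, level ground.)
R = v₀² sin(2θ) / g (with unit conversion) = 120.1 ft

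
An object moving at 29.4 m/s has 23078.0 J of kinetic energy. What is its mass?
KE = ½mv² → m = 2KE/v² = 2×23078.0/29.4² = 53.4 kg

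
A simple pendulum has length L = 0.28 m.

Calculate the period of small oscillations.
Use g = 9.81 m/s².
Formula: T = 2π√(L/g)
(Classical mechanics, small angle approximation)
T = 2π√(L/g) = 2π√(0.28/9.81) = 1.062 s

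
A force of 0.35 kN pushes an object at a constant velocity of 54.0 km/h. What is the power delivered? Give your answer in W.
P = Fv = 350 N × 15 m/s = 5250 W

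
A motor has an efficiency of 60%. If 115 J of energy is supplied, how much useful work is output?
W_out = η × W_in = 0.6 × 115 = 69.0 J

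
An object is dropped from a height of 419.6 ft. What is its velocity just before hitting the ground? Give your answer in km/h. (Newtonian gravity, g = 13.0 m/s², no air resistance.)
v = √(2gh) (with unit conversion) = 207.6 km/h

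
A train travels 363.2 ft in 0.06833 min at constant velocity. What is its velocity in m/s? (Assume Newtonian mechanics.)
v = d/t (with unit conversion) = 27.0 m/s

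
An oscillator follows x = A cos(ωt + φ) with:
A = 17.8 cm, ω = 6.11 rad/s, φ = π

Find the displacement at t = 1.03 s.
x = A cos(ωt + φ) = 17.8×cos(6.11×1.03 + π) = -17.8 cm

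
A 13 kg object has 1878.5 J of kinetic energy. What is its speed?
KE = ½mv² → v = √(2KE/m) = √(2×1878.5/13) = 17.0 m/s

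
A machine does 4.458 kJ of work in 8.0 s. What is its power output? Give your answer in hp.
P = W/t = 4458 J / 8 s = 557.2 W = 0.7473 hp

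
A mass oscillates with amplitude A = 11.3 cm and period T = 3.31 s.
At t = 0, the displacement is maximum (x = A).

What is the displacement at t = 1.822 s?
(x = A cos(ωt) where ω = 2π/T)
ω = 2π/T = 2π/3.31 = 1.898 rad/s
x = A cos(ωt) = 11.3×cos(1.898×1.822) = -10.74 cm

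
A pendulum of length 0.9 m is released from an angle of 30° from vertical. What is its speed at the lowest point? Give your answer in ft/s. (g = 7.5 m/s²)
h = L(1 − cosθ) = 0.9×(1 − cos30°) = 0.1206 m
v = √(2gh) = √(2×7.5×0.1206) = 1.345 m/s = 4.412 ft/s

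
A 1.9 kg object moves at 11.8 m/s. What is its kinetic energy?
KE = ½mv² = ½×1.9×11.8² = 132.278 J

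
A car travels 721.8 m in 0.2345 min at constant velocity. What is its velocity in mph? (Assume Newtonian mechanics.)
v = d/t (with unit conversion) = 114.8 mph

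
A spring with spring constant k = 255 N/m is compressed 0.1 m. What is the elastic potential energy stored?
PE = ½kx² = ½×255×0.1² = 1.275 J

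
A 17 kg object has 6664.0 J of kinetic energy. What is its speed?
KE = ½mv² → v = √(2KE/m) = √(2×6664.0/17) = 28.0 m/s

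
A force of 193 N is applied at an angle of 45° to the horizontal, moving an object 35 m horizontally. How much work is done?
W = Fd cosθ = 193×35×cos(45°) = 4776.5 J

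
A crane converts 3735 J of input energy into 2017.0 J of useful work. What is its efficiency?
η = W_out/W_in = 2017.0/3735 = 0.54 = 54.0%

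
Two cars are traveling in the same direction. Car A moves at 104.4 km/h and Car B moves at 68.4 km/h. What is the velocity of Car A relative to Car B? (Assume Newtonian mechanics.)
v_rel = v_A - v_B = 104.4 - 68.4 = 36.0 km/h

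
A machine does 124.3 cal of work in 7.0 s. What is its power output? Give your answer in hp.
P = W/t = 520.1 J / 7 s = 74.3 W = 0.09963 hp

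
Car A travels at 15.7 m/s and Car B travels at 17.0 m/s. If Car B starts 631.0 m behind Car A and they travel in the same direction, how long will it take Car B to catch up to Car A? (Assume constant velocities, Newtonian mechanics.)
Relative speed: v_rel = 17.0 - 15.7 = 1.3 m/s
Time to catch: t = d₀/v_rel = 631.0/1.3 = 485.38 s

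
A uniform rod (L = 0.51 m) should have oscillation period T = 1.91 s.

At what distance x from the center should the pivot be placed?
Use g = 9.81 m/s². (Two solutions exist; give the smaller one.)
T = 2π√((L²/12 + x²)/(gx)). Let c = T²g/(4π²) = 0.9065.
x² − cx + L²/12 = 0 → x = (c − √(c² − L²/3))/2 = 0.02458 m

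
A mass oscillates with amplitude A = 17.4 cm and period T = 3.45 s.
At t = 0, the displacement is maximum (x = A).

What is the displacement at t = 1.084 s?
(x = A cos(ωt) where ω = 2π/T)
ω = 2π/T = 2π/3.45 = 1.821 rad/s
x = A cos(ωt) = 17.4×cos(1.821×1.084) = -6.83 cm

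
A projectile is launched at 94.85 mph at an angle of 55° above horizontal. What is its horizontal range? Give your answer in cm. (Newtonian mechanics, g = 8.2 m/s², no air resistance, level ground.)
R = v₀² sin(2θ) / g (with unit conversion) = 20600.0 cm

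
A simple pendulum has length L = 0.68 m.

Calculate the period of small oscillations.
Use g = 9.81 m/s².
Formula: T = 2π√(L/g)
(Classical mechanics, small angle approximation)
T = 2π√(L/g) = 2π√(0.68/9.81) = 1.654 s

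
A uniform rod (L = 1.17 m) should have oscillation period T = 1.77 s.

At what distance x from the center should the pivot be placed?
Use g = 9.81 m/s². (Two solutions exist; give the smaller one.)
T = 2π√((L²/12 + x²)/(gx)). Let c = T²g/(4π²) = 0.7785.
x² − cx + L²/12 = 0 → x = (c − √(c² − L²/3))/2 = 0.1958 m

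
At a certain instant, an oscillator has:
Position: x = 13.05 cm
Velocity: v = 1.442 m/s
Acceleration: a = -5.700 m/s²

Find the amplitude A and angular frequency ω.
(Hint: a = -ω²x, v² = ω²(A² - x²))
a = −ω²x → ω = √(|a|/x) = √(5.7/0.1305) = 6.609 rad/s
v² = ω²(A² − x²) → A = √(x² + v²/ω²) = √(0.1305² + 1.442²/6.609²) = 0.2542 m = 25.42 cm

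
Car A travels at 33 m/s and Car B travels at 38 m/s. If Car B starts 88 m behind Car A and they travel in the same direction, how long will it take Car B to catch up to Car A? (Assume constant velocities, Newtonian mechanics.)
Relative speed: v_rel = 38 - 33 = 5 m/s
Time to catch: t = d₀/v_rel = 88/5 = 17.6 s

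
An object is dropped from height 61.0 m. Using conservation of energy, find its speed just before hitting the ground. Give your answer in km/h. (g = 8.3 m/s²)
mgh = ½mv² → v = √(2gh) = √(2×8.3×61) = 31.82 m/s = 114.6 km/h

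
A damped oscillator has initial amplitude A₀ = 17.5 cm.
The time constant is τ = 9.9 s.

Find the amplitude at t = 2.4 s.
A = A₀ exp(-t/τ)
A = A₀ exp(−t/τ) = 17.5×exp(−2.4/9.9) = 13.73 cm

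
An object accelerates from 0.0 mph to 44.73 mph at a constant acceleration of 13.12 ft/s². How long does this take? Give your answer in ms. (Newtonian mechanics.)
t = (v - v₀)/a (with unit conversion) = 5000.0 ms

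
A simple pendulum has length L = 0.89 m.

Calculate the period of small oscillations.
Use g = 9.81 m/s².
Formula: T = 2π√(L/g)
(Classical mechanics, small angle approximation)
T = 2π√(L/g) = 2π√(0.89/9.81) = 1.893 s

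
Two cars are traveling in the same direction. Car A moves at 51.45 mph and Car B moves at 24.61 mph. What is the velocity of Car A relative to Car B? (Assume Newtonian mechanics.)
v_rel = v_A - v_B = 51.45 - 24.61 = 26.84 mph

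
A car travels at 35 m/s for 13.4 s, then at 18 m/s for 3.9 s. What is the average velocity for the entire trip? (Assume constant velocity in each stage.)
d₁ = v₁t₁ = 35 × 13.4 = 469 m
d₂ = v₂t₂ = 18 × 3.9 = 70.2 m
d_total = 539.2 m, t_total = 17.3 s
v_avg = d_total/t_total = 539.2/17.3 = 31.17 m/s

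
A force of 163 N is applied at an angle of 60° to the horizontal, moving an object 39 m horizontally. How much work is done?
W = Fd cosθ = 163×39×cos(60°) = 3178.5 J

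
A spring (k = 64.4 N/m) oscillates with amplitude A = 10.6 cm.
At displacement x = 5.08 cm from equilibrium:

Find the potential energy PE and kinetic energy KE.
E_total = ½kA² = ½×64.4×(0.106)² = 0.3618 J
PE = ½kx² = ½×64.4×(0.0508)² = 0.0831 J
KE = E_total − PE = 0.2787 J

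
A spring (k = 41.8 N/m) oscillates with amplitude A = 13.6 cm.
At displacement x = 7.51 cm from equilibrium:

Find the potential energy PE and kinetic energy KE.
E_total = ½kA² = ½×41.8×(0.136)² = 0.3866 J
PE = ½kx² = ½×41.8×(0.0751)² = 0.1179 J
KE = E_total − PE = 0.2687 J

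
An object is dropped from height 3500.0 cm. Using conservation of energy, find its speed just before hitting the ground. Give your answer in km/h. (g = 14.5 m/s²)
mgh = ½mv² → v = √(2gh) = √(2×14.5×35) = 31.86 m/s = 114.7 km/h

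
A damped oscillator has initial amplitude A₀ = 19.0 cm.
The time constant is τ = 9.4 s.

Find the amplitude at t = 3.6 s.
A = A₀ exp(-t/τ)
A = A₀ exp(−t/τ) = 19.0×exp(−3.6/9.4) = 12.95 cm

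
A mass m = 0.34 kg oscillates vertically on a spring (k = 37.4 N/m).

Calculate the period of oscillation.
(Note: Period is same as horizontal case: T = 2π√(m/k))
T = 2π√(m/k) = 2π√(0.34/37.4) = 0.5991 s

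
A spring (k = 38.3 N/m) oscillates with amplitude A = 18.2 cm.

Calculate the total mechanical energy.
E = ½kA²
E = ½kA² = ½×38.3×(0.182)² = 0.6343 J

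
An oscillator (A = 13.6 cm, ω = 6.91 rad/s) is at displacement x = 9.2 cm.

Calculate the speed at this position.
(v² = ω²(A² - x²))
v = ω√(A² − x²) = 6.91×√(0.136² − 0.092²) = 0.6921 m/s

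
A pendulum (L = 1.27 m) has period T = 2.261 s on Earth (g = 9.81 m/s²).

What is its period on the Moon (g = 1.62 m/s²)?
T = 2π√(L/g), so T_moon/T_earth = √(g_earth/g_moon)
T_moon = 2π√(1.27/1.62) = 5.563 s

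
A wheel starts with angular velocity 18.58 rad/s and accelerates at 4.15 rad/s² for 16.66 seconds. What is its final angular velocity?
ω = ω₀ + αt = 18.58 + 4.15 × 16.66 = 87.72 rad/s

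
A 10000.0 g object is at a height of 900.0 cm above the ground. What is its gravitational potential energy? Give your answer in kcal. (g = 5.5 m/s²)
PE = mgh = 10 kg × 5.5 m/s² × 9 m = 495 J = 0.1183 kcal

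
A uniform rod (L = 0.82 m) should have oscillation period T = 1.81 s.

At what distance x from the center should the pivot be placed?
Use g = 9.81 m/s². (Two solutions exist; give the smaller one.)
T = 2π√((L²/12 + x²)/(gx)). Let c = T²g/(4π²) = 0.8141.
x² − cx + L²/12 = 0 → x = (c − √(c² − L²/3))/2 = 0.07591 m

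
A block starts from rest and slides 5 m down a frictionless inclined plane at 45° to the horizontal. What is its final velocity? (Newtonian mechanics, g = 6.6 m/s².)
a = g sin(θ) = 6.6 × sin(45°) = 4.67 m/s²
v = √(2ad) = √(2 × 4.67 × 5) = 6.83 m/s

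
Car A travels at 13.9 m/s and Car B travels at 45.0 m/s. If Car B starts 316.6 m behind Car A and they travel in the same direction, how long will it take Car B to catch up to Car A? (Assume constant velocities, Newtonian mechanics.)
Relative speed: v_rel = 45.0 - 13.9 = 31.1 m/s
Time to catch: t = d₀/v_rel = 316.6/31.1 = 10.18 s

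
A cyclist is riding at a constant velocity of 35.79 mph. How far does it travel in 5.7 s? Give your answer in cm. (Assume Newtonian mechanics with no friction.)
d = vt (with unit conversion) = 9120.0 cm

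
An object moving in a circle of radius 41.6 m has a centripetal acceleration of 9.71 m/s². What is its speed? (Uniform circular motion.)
v = √(a_c × r) = √(9.71 × 41.6) = 20.1 m/s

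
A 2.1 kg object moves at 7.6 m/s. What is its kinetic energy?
KE = ½mv² = ½×2.1×7.6² = 60.648 J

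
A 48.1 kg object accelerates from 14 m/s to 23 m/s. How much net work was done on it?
W_net = ΔKE = ½m(v₂² − v₁²) = ½×48.1×(23² − 14²) = 8008.65 J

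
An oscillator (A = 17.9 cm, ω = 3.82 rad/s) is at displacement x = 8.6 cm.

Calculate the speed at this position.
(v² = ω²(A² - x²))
v = ω√(A² − x²) = 3.82×√(0.179² − 0.086²) = 0.5997 m/s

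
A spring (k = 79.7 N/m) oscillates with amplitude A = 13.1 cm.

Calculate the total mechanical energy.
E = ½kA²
E = ½kA² = ½×79.7×(0.131)² = 0.6839 J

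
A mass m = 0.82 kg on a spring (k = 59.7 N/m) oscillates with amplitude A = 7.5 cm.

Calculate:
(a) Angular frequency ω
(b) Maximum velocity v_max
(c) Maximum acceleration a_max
ω = √(k/m) = √(59.7/0.82) = 8.533 rad/s
v_max = ωA = 8.533×0.075 = 0.6399 m/s
a_max = ω²A = 8.533²×0.075 = 5.46 m/s²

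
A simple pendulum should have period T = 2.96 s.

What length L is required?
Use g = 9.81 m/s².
T = 2π√(L/g) → L = g(T/2π)² = 9.81×(2.96/2π)² = 2.177 m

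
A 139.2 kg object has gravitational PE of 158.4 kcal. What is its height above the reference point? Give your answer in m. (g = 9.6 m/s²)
PE = mgh → h = PE/(mg) = 6.627e+05 J / (139.2 kg × 9.6 m/s²) = 495.9 m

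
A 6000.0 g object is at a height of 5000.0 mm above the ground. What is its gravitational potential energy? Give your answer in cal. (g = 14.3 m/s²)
PE = mgh = 6 kg × 14.3 m/s² × 5 m = 429 J = 102.5 cal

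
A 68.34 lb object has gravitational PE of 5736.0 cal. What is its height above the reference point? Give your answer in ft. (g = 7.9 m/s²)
PE = mgh → h = PE/(mg) = 2.4e+04 J / (31 kg × 7.9 m/s²) = 98 m = 321.5 ft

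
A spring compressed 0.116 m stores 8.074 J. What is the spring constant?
PE = ½kx² → k = 2PE/x² = 2×8.074/0.116² = 1200.0 N/m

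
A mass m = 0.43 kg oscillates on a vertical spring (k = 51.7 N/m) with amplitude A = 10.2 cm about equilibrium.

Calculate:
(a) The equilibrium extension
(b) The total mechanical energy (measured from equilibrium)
x_eq = mg/k = 0.43×9.81/51.7 = 0.08159 m = 8.159 cm
E = ½kA² = ½×51.7×(0.102)² = 0.2689 J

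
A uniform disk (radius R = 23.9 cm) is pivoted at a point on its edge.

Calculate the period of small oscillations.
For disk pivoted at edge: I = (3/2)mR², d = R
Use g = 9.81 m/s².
I/m = (3/2)R² = 0.08568 m²; d = R = 0.239 m
T = 2π√((3/2)R²/(gR)) = 2π√(3R/(2g)) = 1.201 s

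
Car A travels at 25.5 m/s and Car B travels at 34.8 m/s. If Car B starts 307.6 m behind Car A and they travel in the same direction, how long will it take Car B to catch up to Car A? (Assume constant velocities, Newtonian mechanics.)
Relative speed: v_rel = 34.8 - 25.5 = 9.3 m/s
Time to catch: t = d₀/v_rel = 307.6/9.3 = 33.08 s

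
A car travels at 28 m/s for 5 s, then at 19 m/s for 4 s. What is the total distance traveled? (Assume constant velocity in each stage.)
d₁ = v₁t₁ = 28 × 5 = 140 m
d₂ = v₂t₂ = 19 × 4 = 76 m
d_total = 140 + 76 = 216 m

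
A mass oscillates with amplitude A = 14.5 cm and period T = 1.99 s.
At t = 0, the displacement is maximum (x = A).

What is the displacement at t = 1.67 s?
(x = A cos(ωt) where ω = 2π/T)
ω = 2π/T = 2π/1.99 = 3.157 rad/s
x = A cos(ωt) = 14.5×cos(3.157×1.67) = 7.708 cm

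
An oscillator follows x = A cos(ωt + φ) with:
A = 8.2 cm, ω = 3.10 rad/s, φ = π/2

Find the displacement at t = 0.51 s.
x = A cos(ωt + φ) = 8.2×cos(3.1×0.51 + π/2) = -8.2 cm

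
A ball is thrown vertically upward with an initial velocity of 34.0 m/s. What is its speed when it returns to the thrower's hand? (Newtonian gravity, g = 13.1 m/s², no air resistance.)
By conservation of energy, the ball returns at the same speed = 34.0 m/s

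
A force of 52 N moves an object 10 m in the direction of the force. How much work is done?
W = Fd = 52×10 = 520.0 J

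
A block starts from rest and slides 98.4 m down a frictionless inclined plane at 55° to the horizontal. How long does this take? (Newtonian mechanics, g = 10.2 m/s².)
a = g sin(θ) = 10.2 × sin(55°) = 8.36 m/s²
t = √(2d/a) = √(2 × 98.4 / 8.36) = 4.85 s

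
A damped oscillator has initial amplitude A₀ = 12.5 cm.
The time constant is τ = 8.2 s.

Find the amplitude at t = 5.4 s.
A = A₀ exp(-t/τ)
A = A₀ exp(−t/τ) = 12.5×exp(−5.4/8.2) = 6.47 cm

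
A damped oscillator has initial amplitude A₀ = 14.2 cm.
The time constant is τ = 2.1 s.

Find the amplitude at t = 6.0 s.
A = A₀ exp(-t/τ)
A = A₀ exp(−t/τ) = 14.2×exp(−6.0/2.1) = 0.8155 cm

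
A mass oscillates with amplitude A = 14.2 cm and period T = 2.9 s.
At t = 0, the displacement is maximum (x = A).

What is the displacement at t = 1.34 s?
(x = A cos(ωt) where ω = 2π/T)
ω = 2π/T = 2π/2.9 = 2.167 rad/s
x = A cos(ωt) = 14.2×cos(2.167×1.34) = -13.8 cm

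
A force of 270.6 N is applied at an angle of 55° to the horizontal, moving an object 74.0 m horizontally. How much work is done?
W = Fd cosθ = 270.6×74.0×cos(55°) = 11486.0 J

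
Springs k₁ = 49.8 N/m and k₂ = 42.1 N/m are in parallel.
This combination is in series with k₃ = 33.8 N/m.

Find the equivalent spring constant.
k₁₂ = k₁ + k₂ = 91.9 N/m (parallel)
1/k_eq = 1/k₁₂ + 1/k₃ → k_eq = 24.71 N/m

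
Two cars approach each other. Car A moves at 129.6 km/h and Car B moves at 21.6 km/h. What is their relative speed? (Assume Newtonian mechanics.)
v_rel = v_A + v_B = 129.6 + 21.6 = 151.2 km/h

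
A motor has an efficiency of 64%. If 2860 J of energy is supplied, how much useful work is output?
W_out = η × W_in = 0.64 × 2860 = 1830.4 J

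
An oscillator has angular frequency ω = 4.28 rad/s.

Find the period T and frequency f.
T = 2π/ω = 2π/4.28 = 1.468 s; f = ω/2π = 0.6812 Hz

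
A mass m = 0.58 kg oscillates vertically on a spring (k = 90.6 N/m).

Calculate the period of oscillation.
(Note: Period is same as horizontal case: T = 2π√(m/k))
T = 2π√(m/k) = 2π√(0.58/90.6) = 0.5027 s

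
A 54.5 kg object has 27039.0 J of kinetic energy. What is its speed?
KE = ½mv² → v = √(2KE/m) = √(2×27039.0/54.5) = 31.5 m/s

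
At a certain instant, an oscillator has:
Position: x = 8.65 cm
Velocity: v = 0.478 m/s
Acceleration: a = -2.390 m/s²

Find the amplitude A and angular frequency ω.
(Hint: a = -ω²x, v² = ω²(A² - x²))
a = −ω²x → ω = √(|a|/x) = √(2.39/0.0865) = 5.256 rad/s
v² = ω²(A² − x²) → A = √(x² + v²/ω²) = √(0.0865² + 0.478²/5.256²) = 0.1255 m = 12.55 cm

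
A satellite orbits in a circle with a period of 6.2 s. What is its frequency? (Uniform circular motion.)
f = 1/T = 1/6.2 = 0.1613 Hz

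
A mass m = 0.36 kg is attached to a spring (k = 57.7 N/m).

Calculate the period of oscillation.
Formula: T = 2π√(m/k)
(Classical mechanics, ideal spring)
T = 2π√(m/k) = 2π√(0.36/57.7) = 0.4963 s; f = 1/T = 2.015 Hz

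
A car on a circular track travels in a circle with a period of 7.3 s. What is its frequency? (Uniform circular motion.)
f = 1/T = 1/7.3 = 0.137 Hz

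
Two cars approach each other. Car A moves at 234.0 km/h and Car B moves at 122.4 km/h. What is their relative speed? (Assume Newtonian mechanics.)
v_rel = v_A + v_B = 234.0 + 122.4 = 356.4 km/h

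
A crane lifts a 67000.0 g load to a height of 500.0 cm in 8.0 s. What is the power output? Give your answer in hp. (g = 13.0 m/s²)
W = mgh = 67×13.0×5 = 4355 J
P = W/t = 4355/8 = 544.4 W = 0.73 hp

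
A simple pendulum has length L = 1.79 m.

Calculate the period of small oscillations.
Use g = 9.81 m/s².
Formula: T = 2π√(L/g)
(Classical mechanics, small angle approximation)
T = 2π√(L/g) = 2π√(1.79/9.81) = 2.684 s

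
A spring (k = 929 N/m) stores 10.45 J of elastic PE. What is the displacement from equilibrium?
PE = ½kx² → x = √(2PE/k) = √(2×10.45/929) = 0.15 m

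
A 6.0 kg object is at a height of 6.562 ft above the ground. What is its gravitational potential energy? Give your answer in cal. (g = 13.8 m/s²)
PE = mgh = 6 kg × 13.8 m/s² × 2 m = 165.6 J = 39.58 cal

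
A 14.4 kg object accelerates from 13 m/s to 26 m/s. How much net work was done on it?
W_net = ΔKE = ½m(v₂² − v₁²) = ½×14.4×(26² − 13²) = 3650.4 J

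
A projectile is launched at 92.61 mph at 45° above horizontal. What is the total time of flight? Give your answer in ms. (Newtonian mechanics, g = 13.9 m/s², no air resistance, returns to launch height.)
T = 2v₀sin(θ)/g (with unit conversion) = 4212.0 ms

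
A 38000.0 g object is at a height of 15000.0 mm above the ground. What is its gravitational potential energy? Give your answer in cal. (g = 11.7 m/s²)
PE = mgh = 38 kg × 11.7 m/s² × 15 m = 6669 J = 1594.0 cal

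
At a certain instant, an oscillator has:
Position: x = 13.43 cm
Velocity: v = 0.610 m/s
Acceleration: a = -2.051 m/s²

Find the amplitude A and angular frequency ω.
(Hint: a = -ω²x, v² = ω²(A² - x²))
a = −ω²x → ω = √(|a|/x) = √(2.051/0.1343) = 3.908 rad/s
v² = ω²(A² − x²) → A = √(x² + v²/ω²) = √(0.1343² + 0.61²/3.908²) = 0.2059 m = 20.59 cm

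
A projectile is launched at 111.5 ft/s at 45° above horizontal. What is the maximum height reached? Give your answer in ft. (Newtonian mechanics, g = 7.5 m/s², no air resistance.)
H = v₀²sin²(θ)/(2g) (with unit conversion) = 126.3 ft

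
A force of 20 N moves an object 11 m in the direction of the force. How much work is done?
W = Fd = 20×11 = 220.0 J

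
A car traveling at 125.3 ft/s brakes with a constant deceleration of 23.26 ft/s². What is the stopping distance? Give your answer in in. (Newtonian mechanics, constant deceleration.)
d = v₀² / (2a) (with unit conversion) = 4050.0 in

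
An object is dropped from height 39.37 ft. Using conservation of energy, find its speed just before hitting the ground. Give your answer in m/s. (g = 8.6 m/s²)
mgh = ½mv² → v = √(2gh) = √(2×8.6×12) = 14.37 m/s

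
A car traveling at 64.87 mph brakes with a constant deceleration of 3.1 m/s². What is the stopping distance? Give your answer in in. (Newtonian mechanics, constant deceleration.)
d = v₀² / (2a) (with unit conversion) = 5340.0 in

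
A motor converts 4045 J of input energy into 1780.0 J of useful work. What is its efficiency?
η = W_out/W_in = 1780.0/4045 = 0.44 = 44.0%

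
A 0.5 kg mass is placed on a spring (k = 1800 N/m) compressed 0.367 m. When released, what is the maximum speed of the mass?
½kx² = ½mv² → v = x√(k/m) = 0.367×√(1800/0.5) = 22.02 m/s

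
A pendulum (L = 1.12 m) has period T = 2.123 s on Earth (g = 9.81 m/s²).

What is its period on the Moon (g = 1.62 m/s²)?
T = 2π√(L/g), so T_moon/T_earth = √(g_earth/g_moon)
T_moon = 2π√(1.12/1.62) = 5.224 s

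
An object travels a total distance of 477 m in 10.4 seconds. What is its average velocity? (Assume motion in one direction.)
v_avg = Δd / Δt = 477 / 10.4 = 45.87 m/s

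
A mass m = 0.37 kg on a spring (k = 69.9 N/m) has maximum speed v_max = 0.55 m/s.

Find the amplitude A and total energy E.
½mv²_max = ½kA² → A = v_max√(m/k) = 0.55×√(0.37/69.9) = 0.04002 m = 4.002 cm
E = ½mv²_max = ½×0.37×0.55² = 0.05596 J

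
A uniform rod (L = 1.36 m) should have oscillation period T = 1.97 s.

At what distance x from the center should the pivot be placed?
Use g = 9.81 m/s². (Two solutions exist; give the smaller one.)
T = 2π√((L²/12 + x²)/(gx)). Let c = T²g/(4π²) = 0.9644.
x² − cx + L²/12 = 0 → x = (c − √(c² − L²/3))/2 = 0.2022 m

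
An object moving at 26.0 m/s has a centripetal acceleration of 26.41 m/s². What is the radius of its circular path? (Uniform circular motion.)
r = v²/a_c = 26.0²/26.41 = 25.6 m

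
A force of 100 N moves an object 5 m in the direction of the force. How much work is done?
W = Fd = 100×5 = 500.0 J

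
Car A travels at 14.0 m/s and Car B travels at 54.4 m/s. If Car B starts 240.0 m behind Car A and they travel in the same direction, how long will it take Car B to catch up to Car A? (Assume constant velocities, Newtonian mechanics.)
Relative speed: v_rel = 54.4 - 14.0 = 40.4 m/s
Time to catch: t = d₀/v_rel = 240.0/40.4 = 5.94 s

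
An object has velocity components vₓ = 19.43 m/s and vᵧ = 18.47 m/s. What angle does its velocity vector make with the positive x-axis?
θ = arctan(vᵧ/vₓ) = arctan(18.47/19.43) = 43.55°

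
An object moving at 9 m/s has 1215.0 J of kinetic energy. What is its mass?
KE = ½mv² → m = 2KE/v² = 2×1215.0/9² = 30.0 kg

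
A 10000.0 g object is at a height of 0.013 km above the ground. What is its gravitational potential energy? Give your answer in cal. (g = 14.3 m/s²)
PE = mgh = 10 kg × 14.3 m/s² × 13 m = 1859 J = 444.3 cal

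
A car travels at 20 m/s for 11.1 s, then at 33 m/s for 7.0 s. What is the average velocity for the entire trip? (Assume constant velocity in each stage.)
d₁ = v₁t₁ = 20 × 11.1 = 222 m
d₂ = v₂t₂ = 33 × 7.0 = 231 m
d_total = 453.0 m, t_total = 18.1 s
v_avg = d_total/t_total = 453.0/18.1 = 25.03 m/s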